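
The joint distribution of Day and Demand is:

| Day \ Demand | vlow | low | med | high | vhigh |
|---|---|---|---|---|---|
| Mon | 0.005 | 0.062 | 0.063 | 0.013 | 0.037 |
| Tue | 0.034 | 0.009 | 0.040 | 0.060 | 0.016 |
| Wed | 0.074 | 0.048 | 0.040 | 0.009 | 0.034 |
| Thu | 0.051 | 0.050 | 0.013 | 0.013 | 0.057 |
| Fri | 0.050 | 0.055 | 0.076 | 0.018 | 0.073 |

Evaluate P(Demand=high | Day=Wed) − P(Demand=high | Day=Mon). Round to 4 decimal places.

-0.0283

P(Day=Wed) = 0.074 + 0.048 + 0.040 + 0.009 + 0.034 = 0.205; P(Demand=high | Day=Wed) = 0.009/0.205 = 0.04390.
P(Day=Mon) = 0.005 + 0.062 + 0.063 + 0.013 + 0.037 = 0.180; P(Demand=high | Day=Mon) = 0.013/0.180 = 0.07222.
Difference = -0.0283.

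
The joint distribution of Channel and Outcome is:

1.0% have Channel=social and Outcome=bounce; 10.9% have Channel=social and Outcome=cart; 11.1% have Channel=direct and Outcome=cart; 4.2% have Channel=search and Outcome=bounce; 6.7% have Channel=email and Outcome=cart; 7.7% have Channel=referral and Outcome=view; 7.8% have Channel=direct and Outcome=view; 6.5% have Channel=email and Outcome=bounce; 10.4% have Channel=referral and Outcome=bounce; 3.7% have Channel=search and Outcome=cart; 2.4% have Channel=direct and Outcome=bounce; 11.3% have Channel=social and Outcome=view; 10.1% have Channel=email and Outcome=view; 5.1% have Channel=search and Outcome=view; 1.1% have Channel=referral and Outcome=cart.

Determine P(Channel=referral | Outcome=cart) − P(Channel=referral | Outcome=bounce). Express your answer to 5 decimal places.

P(Outcome=cart) = 0.067 + 0.037 + 0.109 + 0.111 + 0.011 = 0.335; P(Channel=referral | Outcome=cart) = 0.011/0.335 = 0.032836.
P(Outcome=bounce) = 0.065 + 0.042 + 0.010 + 0.024 + 0.104 = 0.245; P(Channel=referral | Outcome=bounce) = 0.104/0.245 = 0.424490.
Difference = -0.39165.

-0.39165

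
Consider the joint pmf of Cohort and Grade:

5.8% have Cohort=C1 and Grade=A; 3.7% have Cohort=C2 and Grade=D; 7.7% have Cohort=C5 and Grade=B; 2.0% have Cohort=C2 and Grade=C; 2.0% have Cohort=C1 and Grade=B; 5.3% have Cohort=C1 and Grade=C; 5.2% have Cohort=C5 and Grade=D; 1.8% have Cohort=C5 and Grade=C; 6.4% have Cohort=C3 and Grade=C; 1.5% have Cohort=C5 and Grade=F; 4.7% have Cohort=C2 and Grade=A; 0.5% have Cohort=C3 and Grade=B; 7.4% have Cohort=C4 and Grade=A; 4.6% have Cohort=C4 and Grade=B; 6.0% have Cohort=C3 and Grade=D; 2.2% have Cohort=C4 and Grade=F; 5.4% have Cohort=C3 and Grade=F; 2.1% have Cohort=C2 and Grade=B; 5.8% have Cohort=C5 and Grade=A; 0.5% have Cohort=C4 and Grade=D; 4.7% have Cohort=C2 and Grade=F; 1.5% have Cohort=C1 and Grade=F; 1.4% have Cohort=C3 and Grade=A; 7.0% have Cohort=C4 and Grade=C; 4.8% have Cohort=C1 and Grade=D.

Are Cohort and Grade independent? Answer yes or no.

no

P(Cohort=C5) = 0.220 and P(Grade=B) = 0.169, so their product is 0.03718, but P(Cohort=C5, Grade=B) = 0.077. Since these differ, Cohort and Grade are not independent.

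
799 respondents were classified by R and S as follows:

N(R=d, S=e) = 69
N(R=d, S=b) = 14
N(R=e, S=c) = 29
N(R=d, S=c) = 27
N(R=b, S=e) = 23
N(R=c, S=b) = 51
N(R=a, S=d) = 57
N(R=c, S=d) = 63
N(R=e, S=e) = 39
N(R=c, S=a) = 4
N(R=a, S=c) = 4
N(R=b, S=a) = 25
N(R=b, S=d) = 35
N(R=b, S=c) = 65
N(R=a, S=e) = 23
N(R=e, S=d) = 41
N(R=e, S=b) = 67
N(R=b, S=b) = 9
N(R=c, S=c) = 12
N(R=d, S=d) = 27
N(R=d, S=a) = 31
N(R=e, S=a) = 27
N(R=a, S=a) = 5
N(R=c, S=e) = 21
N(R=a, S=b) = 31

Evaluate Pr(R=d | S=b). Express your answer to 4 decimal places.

0.0814

Total with S=b: 31 + 9 + 51 + 14 + 67 = 172.
P(R=d | S=b) = 14/172 = 0.0814.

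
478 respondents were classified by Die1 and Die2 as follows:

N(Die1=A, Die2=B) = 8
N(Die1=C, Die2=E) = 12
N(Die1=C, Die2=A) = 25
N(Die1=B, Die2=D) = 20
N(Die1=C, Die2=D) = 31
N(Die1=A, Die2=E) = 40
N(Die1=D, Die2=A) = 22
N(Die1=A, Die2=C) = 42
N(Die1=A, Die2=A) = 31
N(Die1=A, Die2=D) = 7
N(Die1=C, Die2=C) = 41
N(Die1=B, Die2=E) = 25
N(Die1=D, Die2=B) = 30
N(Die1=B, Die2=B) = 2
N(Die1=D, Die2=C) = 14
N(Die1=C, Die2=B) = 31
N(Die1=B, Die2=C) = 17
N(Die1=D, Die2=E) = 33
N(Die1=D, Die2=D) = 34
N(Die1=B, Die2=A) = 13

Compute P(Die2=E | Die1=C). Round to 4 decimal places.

0.0857

Total with Die1=C: 25 + 31 + 41 + 31 + 12 = 140.
P(Die2=E | Die1=C) = 12/140 = 0.0857.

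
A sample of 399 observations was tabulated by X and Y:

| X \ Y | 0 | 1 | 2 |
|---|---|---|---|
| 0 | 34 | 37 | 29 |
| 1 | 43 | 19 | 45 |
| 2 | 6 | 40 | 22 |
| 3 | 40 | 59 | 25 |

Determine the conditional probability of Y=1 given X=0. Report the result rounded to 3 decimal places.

0.370

Total with X=0: 34 + 37 + 29 = 100.
P(Y=1 | X=0) = 37/100 = 0.370.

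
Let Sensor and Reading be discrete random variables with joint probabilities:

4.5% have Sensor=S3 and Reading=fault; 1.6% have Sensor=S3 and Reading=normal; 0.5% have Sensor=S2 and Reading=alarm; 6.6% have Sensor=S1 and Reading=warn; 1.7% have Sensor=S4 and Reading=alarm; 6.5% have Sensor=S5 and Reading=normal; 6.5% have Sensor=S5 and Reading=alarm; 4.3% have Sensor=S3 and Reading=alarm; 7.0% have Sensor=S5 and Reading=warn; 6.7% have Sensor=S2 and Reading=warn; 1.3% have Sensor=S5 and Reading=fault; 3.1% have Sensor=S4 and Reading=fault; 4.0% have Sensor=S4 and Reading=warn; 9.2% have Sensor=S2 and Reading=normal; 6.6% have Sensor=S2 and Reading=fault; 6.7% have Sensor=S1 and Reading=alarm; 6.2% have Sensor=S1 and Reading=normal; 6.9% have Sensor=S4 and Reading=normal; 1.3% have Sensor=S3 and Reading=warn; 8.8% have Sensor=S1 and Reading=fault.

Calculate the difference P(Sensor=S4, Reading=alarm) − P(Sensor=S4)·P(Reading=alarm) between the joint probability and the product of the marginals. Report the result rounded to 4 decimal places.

-0.0139

P(Sensor=S4) = 0.069 + 0.040 + 0.017 + 0.031 = 0.157.
P(Reading=alarm) = 0.067 + 0.005 + 0.043 + 0.017 + 0.065 = 0.197.
P(Sensor=S4, Reading=alarm) − P(Sensor=S4)P(Reading=alarm) = 0.017 − 0.157×0.197 = -0.0139.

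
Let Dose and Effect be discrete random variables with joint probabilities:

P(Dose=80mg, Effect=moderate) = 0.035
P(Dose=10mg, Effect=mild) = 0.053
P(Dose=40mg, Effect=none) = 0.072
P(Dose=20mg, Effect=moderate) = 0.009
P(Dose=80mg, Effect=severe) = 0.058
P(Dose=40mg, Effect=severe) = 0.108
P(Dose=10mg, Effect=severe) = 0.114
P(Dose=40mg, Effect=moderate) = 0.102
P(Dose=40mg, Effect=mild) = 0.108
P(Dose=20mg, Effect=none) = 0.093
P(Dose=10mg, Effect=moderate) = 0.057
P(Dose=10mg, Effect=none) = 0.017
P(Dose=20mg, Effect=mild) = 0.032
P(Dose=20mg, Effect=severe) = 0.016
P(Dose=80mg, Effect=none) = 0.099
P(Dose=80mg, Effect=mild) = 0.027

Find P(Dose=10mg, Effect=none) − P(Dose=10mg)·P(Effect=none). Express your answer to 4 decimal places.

-0.0507

P(Dose=10mg) = 0.017 + 0.053 + 0.057 + 0.114 = 0.241.
P(Effect=none) = 0.017 + 0.093 + 0.072 + 0.099 = 0.281.
P(Dose=10mg, Effect=none) − P(Dose=10mg)P(Effect=none) = 0.017 − 0.241×0.281 = -0.0507.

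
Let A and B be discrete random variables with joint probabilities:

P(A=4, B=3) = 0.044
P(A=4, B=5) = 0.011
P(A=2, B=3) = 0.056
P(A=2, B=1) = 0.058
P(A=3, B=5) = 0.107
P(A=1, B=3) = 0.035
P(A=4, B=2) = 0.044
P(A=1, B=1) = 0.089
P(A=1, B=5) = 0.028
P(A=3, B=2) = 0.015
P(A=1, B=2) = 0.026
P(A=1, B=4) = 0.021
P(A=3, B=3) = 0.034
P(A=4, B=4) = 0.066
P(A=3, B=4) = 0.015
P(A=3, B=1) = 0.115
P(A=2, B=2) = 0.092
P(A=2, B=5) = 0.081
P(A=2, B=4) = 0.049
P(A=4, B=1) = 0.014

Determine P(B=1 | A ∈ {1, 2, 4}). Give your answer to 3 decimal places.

0.225

P(A=1) = 0.089 + 0.026 + 0.035 + 0.021 + 0.028 = 0.199.
P(A=2) = 0.058 + 0.092 + 0.056 + 0.049 + 0.081 = 0.336.
P(A=4) = 0.014 + 0.044 + 0.044 + 0.066 + 0.011 = 0.179.
P(A ∈ {1, 2, 4}) = 0.199 + 0.336 + 0.179 = 0.714; P(B=1, A ∈ {1, 2, 4}) = 0.089 + 0.058 + 0.014 = 0.161.
P(B=1 | A ∈ {1, 2, 4}) = 0.161/0.714 = 0.225.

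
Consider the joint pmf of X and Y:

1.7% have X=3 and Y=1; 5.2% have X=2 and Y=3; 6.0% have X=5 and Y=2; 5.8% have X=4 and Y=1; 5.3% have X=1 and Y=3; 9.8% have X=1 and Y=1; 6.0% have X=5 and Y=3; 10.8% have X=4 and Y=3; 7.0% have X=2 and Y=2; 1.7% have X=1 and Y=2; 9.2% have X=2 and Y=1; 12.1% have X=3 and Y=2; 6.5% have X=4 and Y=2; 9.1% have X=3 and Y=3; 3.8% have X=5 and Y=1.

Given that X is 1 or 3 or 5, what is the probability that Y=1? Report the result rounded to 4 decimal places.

0.2757

P(X=1) = 0.098 + 0.017 + 0.053 = 0.168.
P(X=3) = 0.017 + 0.121 + 0.091 = 0.229.
P(X=5) = 0.038 + 0.060 + 0.060 = 0.158.
P(X ∈ {1, 3, 5}) = 0.168 + 0.229 + 0.158 = 0.555; P(Y=1, X ∈ {1, 3, 5}) = 0.098 + 0.017 + 0.038 = 0.153.
P(Y=1 | X ∈ {1, 3, 5}) = 0.153/0.555 = 0.2757.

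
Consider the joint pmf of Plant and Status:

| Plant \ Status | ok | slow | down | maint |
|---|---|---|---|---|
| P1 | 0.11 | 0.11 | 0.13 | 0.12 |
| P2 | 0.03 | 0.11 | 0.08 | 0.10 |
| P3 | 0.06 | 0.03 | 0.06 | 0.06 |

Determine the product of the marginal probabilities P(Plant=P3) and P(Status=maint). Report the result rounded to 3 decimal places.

P(Plant=P3) = 0.06 + 0.03 + 0.06 + 0.06 = 0.21.
P(Status=maint) = 0.12 + 0.10 + 0.06 = 0.28.
Product: 0.21 × 0.28 = 0.059.

0.059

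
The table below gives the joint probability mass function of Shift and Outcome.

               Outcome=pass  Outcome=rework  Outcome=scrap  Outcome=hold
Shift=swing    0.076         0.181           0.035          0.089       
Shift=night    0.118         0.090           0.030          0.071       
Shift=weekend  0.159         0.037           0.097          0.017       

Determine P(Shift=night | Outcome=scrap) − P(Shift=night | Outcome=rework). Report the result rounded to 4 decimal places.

P(Outcome=scrap) = 0.035 + 0.030 + 0.097 = 0.162; P(Shift=night | Outcome=scrap) = 0.030/0.162 = 0.18519.
P(Outcome=rework) = 0.181 + 0.090 + 0.037 = 0.308; P(Shift=night | Outcome=rework) = 0.090/0.308 = 0.29221.
Difference = -0.1070.

-0.1070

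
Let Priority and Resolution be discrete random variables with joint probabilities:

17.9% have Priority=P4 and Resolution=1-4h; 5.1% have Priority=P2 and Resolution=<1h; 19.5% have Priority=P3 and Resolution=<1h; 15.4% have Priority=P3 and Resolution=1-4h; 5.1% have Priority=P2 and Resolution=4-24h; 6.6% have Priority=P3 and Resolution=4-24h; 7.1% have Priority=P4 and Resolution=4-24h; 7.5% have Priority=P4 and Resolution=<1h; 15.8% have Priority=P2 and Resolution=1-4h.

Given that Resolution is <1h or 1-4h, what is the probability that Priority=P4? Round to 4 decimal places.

P(Resolution=<1h) = 0.051 + 0.195 + 0.075 = 0.321.
P(Resolution=1-4h) = 0.158 + 0.154 + 0.179 = 0.491.
P(Resolution ∈ {<1h, 1-4h}) = 0.321 + 0.491 = 0.812; P(Priority=P4, Resolution ∈ {<1h, 1-4h}) = 0.075 + 0.179 = 0.254.
P(Priority=P4 | Resolution ∈ {<1h, 1-4h}) = 0.254/0.812 = 0.3128.

0.3128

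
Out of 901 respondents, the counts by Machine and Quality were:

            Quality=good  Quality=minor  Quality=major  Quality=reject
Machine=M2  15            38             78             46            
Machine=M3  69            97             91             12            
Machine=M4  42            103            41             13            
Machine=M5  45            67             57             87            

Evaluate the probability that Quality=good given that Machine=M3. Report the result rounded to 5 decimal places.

Total with Machine=M3: 69 + 97 + 91 + 12 = 269.
P(Quality=good | Machine=M3) = 69/269 = 0.25651.

0.25651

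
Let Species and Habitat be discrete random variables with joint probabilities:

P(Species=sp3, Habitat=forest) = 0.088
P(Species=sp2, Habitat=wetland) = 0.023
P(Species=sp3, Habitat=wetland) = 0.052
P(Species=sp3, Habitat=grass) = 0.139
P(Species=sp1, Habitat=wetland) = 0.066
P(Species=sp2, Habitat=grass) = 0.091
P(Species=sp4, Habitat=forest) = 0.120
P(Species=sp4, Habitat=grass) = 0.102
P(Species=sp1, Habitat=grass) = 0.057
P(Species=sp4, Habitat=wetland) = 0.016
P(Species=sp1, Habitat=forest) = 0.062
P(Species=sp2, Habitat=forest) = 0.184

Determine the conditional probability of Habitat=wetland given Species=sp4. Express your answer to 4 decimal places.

0.0672

P(Species=sp4) = 0.120 + 0.102 + 0.016 = 0.238.
P(Habitat=wetland | Species=sp4) = 0.016/0.238 = 0.0672.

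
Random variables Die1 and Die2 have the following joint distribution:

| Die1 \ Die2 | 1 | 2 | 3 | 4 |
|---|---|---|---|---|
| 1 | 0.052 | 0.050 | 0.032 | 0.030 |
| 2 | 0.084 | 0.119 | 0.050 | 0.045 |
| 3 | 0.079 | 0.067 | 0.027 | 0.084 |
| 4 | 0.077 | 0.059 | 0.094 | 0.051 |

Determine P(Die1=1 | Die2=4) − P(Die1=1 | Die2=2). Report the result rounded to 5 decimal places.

-0.02663

P(Die2=4) = 0.030 + 0.045 + 0.084 + 0.051 = 0.210; P(Die1=1 | Die2=4) = 0.030/0.210 = 0.142857.
P(Die2=2) = 0.050 + 0.119 + 0.067 + 0.059 = 0.295; P(Die1=1 | Die2=2) = 0.050/0.295 = 0.169492.
Difference = -0.02663.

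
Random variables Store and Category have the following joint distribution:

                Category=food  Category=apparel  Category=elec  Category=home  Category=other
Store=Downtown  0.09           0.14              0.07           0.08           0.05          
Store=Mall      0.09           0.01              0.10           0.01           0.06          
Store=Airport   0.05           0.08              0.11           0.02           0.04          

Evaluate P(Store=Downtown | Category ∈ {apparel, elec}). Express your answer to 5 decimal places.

P(Category=apparel) = 0.14 + 0.01 + 0.08 = 0.23.
P(Category=elec) = 0.07 + 0.10 + 0.11 = 0.28.
P(Category ∈ {apparel, elec}) = 0.23 + 0.28 = 0.51; P(Store=Downtown, Category ∈ {apparel, elec}) = 0.14 + 0.07 = 0.21.
P(Store=Downtown | Category ∈ {apparel, elec}) = 0.21/0.51 = 0.41176.

0.41176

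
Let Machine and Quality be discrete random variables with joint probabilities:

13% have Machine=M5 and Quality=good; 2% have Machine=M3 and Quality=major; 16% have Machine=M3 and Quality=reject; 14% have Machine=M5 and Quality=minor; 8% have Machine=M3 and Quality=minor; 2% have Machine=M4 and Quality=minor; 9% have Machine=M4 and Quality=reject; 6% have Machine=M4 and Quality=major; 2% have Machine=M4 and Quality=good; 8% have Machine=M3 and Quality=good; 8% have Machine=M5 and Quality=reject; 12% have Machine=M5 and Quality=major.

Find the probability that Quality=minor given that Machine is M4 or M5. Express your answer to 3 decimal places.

0.242

P(Machine=M4) = 0.02 + 0.02 + 0.06 + 0.09 = 0.19.
P(Machine=M5) = 0.13 + 0.14 + 0.12 + 0.08 = 0.47.
P(Machine ∈ {M4, M5}) = 0.19 + 0.47 = 0.66; P(Quality=minor, Machine ∈ {M4, M5}) = 0.02 + 0.14 = 0.16.
P(Quality=minor | Machine ∈ {M4, M5}) = 0.16/0.66 = 0.242.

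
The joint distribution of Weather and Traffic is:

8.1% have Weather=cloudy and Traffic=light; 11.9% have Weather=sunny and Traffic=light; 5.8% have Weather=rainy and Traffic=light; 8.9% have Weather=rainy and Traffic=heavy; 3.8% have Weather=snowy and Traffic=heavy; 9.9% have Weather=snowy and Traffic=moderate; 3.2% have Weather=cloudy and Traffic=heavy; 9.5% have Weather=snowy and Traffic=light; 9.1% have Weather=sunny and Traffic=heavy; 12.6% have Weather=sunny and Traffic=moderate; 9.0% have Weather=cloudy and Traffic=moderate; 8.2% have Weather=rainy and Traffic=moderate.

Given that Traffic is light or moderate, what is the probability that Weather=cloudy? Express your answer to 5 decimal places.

P(Traffic=light) = 0.119 + 0.081 + 0.058 + 0.095 = 0.353.
P(Traffic=moderate) = 0.126 + 0.090 + 0.082 + 0.099 = 0.397.
P(Traffic ∈ {light, moderate}) = 0.353 + 0.397 = 0.750; P(Weather=cloudy, Traffic ∈ {light, moderate}) = 0.081 + 0.090 = 0.171.
P(Weather=cloudy | Traffic ∈ {light, moderate}) = 0.171/0.750 = 0.22800.

0.22800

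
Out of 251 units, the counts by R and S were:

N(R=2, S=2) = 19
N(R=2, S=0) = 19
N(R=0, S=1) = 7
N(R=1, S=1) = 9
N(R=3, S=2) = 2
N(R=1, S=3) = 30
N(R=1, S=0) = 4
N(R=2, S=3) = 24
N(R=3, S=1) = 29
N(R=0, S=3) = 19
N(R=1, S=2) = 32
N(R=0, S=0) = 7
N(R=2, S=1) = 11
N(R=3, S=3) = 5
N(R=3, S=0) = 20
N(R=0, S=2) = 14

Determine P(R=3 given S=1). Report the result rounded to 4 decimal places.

0.5179

Total with S=1: 7 + 9 + 11 + 29 = 56.
P(R=3 | S=1) = 29/56 = 0.5179.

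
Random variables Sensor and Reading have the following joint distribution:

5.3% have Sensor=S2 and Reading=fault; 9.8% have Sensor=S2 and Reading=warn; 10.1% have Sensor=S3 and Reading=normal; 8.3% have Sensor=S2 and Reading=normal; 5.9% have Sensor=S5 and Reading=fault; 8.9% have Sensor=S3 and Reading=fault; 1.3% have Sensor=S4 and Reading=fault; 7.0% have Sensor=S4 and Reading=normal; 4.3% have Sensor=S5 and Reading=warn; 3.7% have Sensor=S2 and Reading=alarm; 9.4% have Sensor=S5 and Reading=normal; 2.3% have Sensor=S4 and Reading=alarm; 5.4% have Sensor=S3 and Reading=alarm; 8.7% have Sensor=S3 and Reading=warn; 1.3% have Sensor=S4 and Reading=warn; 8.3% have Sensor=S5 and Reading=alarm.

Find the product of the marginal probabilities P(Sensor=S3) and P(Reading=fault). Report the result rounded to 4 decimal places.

0.0708

P(Sensor=S3) = 0.101 + 0.087 + 0.054 + 0.089 = 0.331.
P(Reading=fault) = 0.053 + 0.089 + 0.013 + 0.059 = 0.214.
Product: 0.331 × 0.214 = 0.0708.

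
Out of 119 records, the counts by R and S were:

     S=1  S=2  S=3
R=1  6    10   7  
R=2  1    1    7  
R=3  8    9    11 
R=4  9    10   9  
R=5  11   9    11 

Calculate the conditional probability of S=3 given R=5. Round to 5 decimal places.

0.35484

Total with R=5: 11 + 9 + 11 = 31.
P(S=3 | R=5) = 11/31 = 0.35484.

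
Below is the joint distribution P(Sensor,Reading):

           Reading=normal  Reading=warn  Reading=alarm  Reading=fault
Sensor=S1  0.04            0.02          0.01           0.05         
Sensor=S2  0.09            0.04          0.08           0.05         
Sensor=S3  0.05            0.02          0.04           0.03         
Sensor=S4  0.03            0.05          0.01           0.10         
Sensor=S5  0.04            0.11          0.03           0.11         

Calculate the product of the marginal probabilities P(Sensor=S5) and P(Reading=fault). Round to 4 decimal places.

0.0986

P(Sensor=S5) = 0.04 + 0.11 + 0.03 + 0.11 = 0.29.
P(Reading=fault) = 0.05 + 0.05 + 0.03 + 0.10 + 0.11 = 0.34.
Product: 0.29 × 0.34 = 0.0986.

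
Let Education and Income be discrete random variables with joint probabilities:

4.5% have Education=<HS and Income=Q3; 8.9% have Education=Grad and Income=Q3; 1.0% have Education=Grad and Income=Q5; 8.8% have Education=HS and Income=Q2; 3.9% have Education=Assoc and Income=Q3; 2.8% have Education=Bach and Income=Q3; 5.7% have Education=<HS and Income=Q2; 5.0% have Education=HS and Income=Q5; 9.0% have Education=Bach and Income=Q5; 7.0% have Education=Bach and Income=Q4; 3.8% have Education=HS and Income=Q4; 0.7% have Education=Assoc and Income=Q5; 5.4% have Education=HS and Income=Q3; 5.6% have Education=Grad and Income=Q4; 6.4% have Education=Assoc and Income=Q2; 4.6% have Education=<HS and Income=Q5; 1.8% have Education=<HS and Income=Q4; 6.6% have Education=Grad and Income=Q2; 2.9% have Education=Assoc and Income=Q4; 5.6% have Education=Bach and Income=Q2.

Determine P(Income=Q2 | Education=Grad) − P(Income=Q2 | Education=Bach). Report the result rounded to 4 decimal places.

0.0691

P(Education=Grad) = 0.066 + 0.089 + 0.056 + 0.010 = 0.221; P(Income=Q2 | Education=Grad) = 0.066/0.221 = 0.29864.
P(Education=Bach) = 0.056 + 0.028 + 0.070 + 0.090 = 0.244; P(Income=Q2 | Education=Bach) = 0.056/0.244 = 0.22951.
Difference = 0.0691.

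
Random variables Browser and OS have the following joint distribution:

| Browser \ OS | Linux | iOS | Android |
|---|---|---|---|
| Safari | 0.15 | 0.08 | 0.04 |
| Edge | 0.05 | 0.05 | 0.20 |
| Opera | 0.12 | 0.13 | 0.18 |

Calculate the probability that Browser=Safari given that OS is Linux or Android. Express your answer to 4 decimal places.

0.2568

P(OS=Linux) = 0.15 + 0.05 + 0.12 = 0.32.
P(OS=Android) = 0.04 + 0.20 + 0.18 = 0.42.
P(OS ∈ {Linux, Android}) = 0.32 + 0.42 = 0.74; P(Browser=Safari, OS ∈ {Linux, Android}) = 0.15 + 0.04 = 0.19.
P(Browser=Safari | OS ∈ {Linux, Android}) = 0.19/0.74 = 0.2568.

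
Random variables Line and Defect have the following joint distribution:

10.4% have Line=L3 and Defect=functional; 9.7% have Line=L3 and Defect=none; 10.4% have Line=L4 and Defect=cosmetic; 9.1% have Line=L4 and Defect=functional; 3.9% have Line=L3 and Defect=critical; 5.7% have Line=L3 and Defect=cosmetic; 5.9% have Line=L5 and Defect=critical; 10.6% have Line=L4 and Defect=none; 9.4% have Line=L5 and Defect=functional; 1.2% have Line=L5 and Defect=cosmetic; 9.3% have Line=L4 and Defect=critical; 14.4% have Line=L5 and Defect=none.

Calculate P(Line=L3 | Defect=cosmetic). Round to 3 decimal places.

P(Defect=cosmetic) = 0.057 + 0.104 + 0.012 = 0.173.
P(Line=L3 | Defect=cosmetic) = 0.057/0.173 = 0.329.

0.329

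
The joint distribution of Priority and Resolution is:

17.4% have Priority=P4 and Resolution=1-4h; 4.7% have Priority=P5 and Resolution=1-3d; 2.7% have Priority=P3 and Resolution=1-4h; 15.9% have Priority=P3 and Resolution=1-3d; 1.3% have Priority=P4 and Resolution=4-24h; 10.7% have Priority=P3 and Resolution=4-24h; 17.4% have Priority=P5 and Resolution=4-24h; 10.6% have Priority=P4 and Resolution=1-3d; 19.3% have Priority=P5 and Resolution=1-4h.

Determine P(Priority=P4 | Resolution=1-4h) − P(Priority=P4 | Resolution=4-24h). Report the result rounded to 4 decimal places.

P(Resolution=1-4h) = 0.027 + 0.174 + 0.193 = 0.394; P(Priority=P4 | Resolution=1-4h) = 0.174/0.394 = 0.44162.
P(Resolution=4-24h) = 0.107 + 0.013 + 0.174 = 0.294; P(Priority=P4 | Resolution=4-24h) = 0.013/0.294 = 0.04422.
Difference = 0.3974.

0.3974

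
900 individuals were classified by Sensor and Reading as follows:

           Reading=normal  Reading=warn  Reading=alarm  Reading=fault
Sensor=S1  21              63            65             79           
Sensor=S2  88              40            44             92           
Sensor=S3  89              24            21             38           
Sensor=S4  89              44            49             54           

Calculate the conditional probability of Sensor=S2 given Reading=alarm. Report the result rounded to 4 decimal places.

Total with Reading=alarm: 65 + 44 + 21 + 49 = 179.
P(Sensor=S2 | Reading=alarm) = 44/179 = 0.2458.

0.2458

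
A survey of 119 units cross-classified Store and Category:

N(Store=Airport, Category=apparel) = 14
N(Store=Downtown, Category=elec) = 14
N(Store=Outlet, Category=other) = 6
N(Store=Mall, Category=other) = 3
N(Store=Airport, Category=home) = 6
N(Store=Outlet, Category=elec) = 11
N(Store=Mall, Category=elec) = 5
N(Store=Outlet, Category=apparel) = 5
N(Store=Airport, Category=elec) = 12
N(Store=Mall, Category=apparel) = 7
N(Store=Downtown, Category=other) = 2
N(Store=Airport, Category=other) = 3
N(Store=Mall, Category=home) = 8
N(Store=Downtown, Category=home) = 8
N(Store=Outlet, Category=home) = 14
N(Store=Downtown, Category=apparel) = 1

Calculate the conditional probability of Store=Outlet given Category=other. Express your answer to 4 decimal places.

0.4286

Total with Category=other: 2 + 3 + 3 + 6 = 14.
P(Store=Outlet | Category=other) = 6/14 = 0.4286.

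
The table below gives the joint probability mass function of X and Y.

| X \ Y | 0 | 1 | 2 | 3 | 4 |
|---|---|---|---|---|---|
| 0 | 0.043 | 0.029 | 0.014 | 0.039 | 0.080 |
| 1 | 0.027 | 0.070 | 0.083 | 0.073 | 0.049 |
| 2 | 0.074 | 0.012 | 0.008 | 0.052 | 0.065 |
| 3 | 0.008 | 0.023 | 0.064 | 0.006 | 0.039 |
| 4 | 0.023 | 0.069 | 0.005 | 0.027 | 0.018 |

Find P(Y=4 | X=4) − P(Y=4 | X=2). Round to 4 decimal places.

-0.1813

P(X=4) = 0.023 + 0.069 + 0.005 + 0.027 + 0.018 = 0.142; P(Y=4 | X=4) = 0.018/0.142 = 0.12676.
P(X=2) = 0.074 + 0.012 + 0.008 + 0.052 + 0.065 = 0.211; P(Y=4 | X=2) = 0.065/0.211 = 0.30806.
Difference = -0.1813.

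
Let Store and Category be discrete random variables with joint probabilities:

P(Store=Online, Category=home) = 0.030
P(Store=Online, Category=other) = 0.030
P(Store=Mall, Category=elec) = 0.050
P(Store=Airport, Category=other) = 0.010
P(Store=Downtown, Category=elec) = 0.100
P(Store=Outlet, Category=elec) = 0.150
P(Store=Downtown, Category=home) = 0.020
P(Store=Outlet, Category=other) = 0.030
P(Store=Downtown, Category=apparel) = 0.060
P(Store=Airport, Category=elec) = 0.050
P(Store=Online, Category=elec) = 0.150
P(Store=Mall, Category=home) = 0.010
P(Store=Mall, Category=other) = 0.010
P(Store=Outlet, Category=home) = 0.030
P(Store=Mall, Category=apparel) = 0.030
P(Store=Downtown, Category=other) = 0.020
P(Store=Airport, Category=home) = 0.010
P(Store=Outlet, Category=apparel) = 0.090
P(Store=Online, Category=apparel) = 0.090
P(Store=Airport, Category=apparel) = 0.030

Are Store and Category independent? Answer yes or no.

yes

Every cell satisfies P(Store,Category) = P(Store)·P(Category). For instance P(Store=Airport) = 0.100, P(Category=home) = 0.100, and 0.100×0.100 = 0.010 matches the joint entry. So Store and Category are independent.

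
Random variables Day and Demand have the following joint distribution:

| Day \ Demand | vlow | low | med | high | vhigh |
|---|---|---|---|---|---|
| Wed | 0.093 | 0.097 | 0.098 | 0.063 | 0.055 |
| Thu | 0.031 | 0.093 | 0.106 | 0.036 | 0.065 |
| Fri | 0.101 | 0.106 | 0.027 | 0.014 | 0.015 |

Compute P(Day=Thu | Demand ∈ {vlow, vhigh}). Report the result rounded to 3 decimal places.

0.267

P(Demand=vlow) = 0.093 + 0.031 + 0.101 = 0.225.
P(Demand=vhigh) = 0.055 + 0.065 + 0.015 = 0.135.
P(Demand ∈ {vlow, vhigh}) = 0.225 + 0.135 = 0.360; P(Day=Thu, Demand ∈ {vlow, vhigh}) = 0.031 + 0.065 = 0.096.
P(Day=Thu | Demand ∈ {vlow, vhigh}) = 0.096/0.360 = 0.267.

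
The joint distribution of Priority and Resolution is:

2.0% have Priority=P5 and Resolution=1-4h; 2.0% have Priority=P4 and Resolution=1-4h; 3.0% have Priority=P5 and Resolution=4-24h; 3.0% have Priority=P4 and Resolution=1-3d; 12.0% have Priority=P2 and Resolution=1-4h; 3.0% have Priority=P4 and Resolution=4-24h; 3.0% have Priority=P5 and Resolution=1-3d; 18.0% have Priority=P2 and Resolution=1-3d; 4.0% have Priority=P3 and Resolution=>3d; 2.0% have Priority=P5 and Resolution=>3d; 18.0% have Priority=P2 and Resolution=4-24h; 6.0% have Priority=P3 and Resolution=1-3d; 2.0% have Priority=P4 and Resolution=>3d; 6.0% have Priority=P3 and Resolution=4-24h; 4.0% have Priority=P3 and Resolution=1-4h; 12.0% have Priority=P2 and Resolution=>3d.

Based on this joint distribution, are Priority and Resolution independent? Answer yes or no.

yes

Every cell satisfies P(Priority,Resolution) = P(Priority)·P(Resolution). For instance P(Priority=P3) = 0.200, P(Resolution=4-24h) = 0.300, and 0.200×0.300 = 0.060 matches the joint entry. So Priority and Resolution are independent.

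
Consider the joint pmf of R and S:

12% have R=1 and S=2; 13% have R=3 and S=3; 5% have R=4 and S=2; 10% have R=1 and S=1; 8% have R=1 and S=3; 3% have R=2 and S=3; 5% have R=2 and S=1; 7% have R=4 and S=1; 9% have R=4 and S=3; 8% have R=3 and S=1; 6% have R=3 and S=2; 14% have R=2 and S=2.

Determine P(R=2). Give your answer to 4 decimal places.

0.2200

P(R=2) = 0.05 + 0.14 + 0.03 = 0.22.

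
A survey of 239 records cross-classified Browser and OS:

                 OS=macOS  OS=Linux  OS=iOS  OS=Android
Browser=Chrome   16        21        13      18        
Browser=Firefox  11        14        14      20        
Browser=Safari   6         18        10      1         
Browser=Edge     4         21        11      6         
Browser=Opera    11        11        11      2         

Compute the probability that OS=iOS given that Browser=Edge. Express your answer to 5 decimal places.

Total with Browser=Edge: 4 + 21 + 11 + 6 = 42.
P(OS=iOS | Browser=Edge) = 11/42 = 0.26190.

0.26190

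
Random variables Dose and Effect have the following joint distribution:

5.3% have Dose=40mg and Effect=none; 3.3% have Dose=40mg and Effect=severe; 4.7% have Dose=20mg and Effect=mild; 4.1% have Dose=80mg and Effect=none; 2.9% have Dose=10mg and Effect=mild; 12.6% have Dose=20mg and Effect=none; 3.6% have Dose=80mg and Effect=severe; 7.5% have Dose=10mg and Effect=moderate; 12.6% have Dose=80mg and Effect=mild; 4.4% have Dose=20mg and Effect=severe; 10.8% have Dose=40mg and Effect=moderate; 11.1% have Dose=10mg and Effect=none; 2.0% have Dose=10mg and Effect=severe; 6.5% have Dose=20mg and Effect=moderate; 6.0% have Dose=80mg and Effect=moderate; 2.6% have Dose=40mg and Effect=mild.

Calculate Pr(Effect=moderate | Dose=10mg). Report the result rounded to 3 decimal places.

P(Dose=10mg) = 0.111 + 0.029 + 0.075 + 0.020 = 0.235.
P(Effect=moderate | Dose=10mg) = 0.075/0.235 = 0.319.

0.319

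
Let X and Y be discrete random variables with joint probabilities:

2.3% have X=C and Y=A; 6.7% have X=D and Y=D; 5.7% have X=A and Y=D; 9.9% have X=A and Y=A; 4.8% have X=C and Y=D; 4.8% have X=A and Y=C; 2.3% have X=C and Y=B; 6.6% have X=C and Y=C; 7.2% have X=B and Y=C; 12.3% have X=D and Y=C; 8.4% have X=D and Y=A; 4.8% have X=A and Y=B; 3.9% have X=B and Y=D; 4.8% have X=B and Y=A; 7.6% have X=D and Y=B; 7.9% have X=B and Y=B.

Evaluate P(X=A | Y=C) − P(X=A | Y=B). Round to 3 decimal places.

-0.057

P(Y=C) = 0.048 + 0.072 + 0.066 + 0.123 = 0.309; P(X=A | Y=C) = 0.048/0.309 = 0.1553.
P(Y=B) = 0.048 + 0.079 + 0.023 + 0.076 = 0.226; P(X=A | Y=B) = 0.048/0.226 = 0.2124.
Difference = -0.057.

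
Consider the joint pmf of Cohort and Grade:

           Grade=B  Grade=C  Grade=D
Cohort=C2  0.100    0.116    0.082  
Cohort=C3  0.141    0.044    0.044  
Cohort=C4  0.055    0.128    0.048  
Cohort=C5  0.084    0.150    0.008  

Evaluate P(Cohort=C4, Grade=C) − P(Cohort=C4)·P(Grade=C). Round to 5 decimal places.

0.02682

P(Cohort=C4) = 0.055 + 0.128 + 0.048 = 0.231.
P(Grade=C) = 0.116 + 0.044 + 0.128 + 0.150 = 0.438.
P(Cohort=C4, Grade=C) − P(Cohort=C4)P(Grade=C) = 0.128 − 0.231×0.438 = 0.02682.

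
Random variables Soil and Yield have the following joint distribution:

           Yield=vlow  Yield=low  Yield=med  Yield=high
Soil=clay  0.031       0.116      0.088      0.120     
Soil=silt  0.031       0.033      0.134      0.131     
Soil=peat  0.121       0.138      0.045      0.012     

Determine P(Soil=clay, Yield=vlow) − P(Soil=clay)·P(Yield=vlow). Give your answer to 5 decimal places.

-0.03397

P(Soil=clay) = 0.031 + 0.116 + 0.088 + 0.120 = 0.355.
P(Yield=vlow) = 0.031 + 0.031 + 0.121 = 0.183.
P(Soil=clay, Yield=vlow) − P(Soil=clay)P(Yield=vlow) = 0.031 − 0.355×0.183 = -0.03397.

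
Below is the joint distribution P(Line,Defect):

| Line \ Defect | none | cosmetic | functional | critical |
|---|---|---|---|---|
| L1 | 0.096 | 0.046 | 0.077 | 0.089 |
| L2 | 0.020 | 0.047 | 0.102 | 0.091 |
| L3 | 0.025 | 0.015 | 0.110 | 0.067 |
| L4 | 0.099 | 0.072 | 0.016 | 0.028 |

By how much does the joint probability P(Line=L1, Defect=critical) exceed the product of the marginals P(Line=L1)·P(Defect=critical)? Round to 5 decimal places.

P(Line=L1) = 0.096 + 0.046 + 0.077 + 0.089 = 0.308.
P(Defect=critical) = 0.089 + 0.091 + 0.067 + 0.028 = 0.275.
P(Line=L1, Defect=critical) − P(Line=L1)P(Defect=critical) = 0.089 − 0.308×0.275 = 0.00430.

0.00430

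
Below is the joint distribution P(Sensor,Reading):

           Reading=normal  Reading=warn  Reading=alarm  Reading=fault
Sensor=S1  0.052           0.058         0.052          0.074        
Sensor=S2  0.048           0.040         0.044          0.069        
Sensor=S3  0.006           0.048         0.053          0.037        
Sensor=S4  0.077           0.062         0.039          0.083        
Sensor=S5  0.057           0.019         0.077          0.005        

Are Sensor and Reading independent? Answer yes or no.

no

P(Sensor=S5) = 0.158 and P(Reading=fault) = 0.268, so their product is 0.04234, but P(Sensor=S5, Reading=fault) = 0.005. Since these differ, Sensor and Reading are not independent.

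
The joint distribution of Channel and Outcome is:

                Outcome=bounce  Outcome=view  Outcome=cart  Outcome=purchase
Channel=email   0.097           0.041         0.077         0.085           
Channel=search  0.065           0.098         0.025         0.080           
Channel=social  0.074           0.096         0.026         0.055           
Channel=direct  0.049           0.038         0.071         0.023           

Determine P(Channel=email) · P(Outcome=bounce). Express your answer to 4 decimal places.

0.0855

P(Channel=email) = 0.097 + 0.041 + 0.077 + 0.085 = 0.300.
P(Outcome=bounce) = 0.097 + 0.065 + 0.074 + 0.049 = 0.285.
Product: 0.300 × 0.285 = 0.0855.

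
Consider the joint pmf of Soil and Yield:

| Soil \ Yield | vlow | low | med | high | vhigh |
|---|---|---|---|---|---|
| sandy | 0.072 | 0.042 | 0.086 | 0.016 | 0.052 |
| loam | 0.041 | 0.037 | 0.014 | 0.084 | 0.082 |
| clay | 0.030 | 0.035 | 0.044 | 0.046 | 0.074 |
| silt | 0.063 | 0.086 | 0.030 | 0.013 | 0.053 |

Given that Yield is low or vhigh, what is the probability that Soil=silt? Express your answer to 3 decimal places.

P(Yield=low) = 0.042 + 0.037 + 0.035 + 0.086 = 0.200.
P(Yield=vhigh) = 0.052 + 0.082 + 0.074 + 0.053 = 0.261.
P(Yield ∈ {low, vhigh}) = 0.200 + 0.261 = 0.461; P(Soil=silt, Yield ∈ {low, vhigh}) = 0.086 + 0.053 = 0.139.
P(Soil=silt | Yield ∈ {low, vhigh}) = 0.139/0.461 = 0.302.

0.302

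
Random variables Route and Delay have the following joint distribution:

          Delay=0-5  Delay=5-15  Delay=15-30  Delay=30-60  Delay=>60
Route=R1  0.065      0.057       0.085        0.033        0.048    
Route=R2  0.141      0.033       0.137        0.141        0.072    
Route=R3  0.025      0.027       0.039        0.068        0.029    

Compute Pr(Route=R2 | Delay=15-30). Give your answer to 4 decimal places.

0.5249

P(Delay=15-30) = 0.085 + 0.137 + 0.039 = 0.261.
P(Route=R2 | Delay=15-30) = 0.137/0.261 = 0.5249.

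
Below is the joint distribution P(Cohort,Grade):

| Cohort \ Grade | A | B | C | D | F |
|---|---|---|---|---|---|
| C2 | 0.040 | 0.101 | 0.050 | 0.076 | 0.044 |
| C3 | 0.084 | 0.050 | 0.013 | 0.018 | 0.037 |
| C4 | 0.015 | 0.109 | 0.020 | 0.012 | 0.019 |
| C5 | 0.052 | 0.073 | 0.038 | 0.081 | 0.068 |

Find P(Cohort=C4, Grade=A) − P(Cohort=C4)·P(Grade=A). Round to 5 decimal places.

P(Cohort=C4) = 0.015 + 0.109 + 0.020 + 0.012 + 0.019 = 0.175.
P(Grade=A) = 0.040 + 0.084 + 0.015 + 0.052 = 0.191.
P(Cohort=C4, Grade=A) − P(Cohort=C4)P(Grade=A) = 0.015 − 0.175×0.191 = -0.01843.

-0.01843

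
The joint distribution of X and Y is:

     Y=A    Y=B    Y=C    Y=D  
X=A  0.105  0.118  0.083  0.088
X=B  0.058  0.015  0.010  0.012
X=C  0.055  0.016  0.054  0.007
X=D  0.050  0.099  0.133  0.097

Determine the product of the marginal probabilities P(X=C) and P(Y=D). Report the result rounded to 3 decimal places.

0.027

P(X=C) = 0.055 + 0.016 + 0.054 + 0.007 = 0.132.
P(Y=D) = 0.088 + 0.012 + 0.007 + 0.097 = 0.204.
Product: 0.132 × 0.204 = 0.027.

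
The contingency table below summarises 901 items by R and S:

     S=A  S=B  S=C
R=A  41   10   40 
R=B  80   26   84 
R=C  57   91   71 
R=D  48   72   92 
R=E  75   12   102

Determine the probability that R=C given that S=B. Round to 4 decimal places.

Total with S=B: 10 + 26 + 91 + 72 + 12 = 211.
P(R=C | S=B) = 91/211 = 0.4313.

0.4313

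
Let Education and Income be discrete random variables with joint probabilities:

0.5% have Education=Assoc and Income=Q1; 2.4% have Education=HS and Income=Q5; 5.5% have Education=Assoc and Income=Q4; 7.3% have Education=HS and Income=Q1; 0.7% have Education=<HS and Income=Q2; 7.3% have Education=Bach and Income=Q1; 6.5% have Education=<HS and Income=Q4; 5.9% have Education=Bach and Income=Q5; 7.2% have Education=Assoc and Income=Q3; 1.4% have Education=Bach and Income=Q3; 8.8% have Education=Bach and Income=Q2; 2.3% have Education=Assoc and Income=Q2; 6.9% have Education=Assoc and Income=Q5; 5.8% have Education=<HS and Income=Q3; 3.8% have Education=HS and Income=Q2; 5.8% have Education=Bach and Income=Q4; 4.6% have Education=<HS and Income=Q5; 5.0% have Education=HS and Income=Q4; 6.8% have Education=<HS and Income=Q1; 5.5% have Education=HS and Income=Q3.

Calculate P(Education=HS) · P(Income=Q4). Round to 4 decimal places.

0.0547

P(Education=HS) = 0.073 + 0.038 + 0.055 + 0.050 + 0.024 = 0.240.
P(Income=Q4) = 0.065 + 0.050 + 0.055 + 0.058 = 0.228.
Product: 0.240 × 0.228 = 0.0547.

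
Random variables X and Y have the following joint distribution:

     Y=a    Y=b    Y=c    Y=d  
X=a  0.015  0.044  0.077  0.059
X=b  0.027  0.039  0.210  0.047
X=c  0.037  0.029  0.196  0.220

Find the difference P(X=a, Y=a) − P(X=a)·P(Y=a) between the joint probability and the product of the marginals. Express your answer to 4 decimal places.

-0.0004

P(X=a) = 0.015 + 0.044 + 0.077 + 0.059 = 0.195.
P(Y=a) = 0.015 + 0.027 + 0.037 = 0.079.
P(X=a, Y=a) − P(X=a)P(Y=a) = 0.015 − 0.195×0.079 = -0.0004.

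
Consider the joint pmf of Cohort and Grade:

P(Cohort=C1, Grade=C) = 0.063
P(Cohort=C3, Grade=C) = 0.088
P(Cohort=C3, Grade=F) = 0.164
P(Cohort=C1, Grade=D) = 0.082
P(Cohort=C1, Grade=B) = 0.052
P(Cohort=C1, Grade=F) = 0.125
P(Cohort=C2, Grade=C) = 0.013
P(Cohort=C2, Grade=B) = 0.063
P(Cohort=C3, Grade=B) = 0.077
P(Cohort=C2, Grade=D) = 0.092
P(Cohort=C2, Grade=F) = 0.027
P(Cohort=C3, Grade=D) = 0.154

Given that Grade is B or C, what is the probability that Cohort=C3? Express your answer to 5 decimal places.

0.46348

P(Grade=B) = 0.052 + 0.063 + 0.077 = 0.192.
P(Grade=C) = 0.063 + 0.013 + 0.088 = 0.164.
P(Grade ∈ {B, C}) = 0.192 + 0.164 = 0.356; P(Cohort=C3, Grade ∈ {B, C}) = 0.077 + 0.088 = 0.165.
P(Cohort=C3 | Grade ∈ {B, C}) = 0.165/0.356 = 0.46348.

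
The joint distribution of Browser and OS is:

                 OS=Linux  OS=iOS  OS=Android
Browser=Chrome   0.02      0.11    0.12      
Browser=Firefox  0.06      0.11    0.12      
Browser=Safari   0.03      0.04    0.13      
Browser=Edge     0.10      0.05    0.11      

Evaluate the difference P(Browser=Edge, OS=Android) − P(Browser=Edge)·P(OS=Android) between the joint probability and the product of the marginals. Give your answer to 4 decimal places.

P(Browser=Edge) = 0.10 + 0.05 + 0.11 = 0.26.
P(OS=Android) = 0.12 + 0.12 + 0.13 + 0.11 = 0.48.
P(Browser=Edge, OS=Android) − P(Browser=Edge)P(OS=Android) = 0.11 − 0.26×0.48 = -0.0148.

-0.0148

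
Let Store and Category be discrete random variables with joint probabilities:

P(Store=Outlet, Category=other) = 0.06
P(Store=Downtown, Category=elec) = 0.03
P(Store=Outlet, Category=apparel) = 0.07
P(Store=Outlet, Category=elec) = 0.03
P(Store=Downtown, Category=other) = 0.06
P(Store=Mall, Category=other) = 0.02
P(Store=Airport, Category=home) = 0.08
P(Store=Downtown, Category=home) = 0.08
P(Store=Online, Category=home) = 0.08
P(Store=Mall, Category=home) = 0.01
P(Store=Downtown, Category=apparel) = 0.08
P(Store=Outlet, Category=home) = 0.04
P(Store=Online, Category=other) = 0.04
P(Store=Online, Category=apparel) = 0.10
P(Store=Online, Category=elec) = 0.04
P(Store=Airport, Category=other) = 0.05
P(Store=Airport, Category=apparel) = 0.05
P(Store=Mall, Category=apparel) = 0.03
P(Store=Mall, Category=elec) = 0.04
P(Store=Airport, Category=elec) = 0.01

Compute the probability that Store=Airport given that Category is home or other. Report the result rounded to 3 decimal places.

P(Category=home) = 0.08 + 0.01 + 0.08 + 0.04 + 0.08 = 0.29.
P(Category=other) = 0.06 + 0.02 + 0.05 + 0.06 + 0.04 = 0.23.
P(Category ∈ {home, other}) = 0.29 + 0.23 = 0.52; P(Store=Airport, Category ∈ {home, other}) = 0.08 + 0.05 = 0.13.
P(Store=Airport | Category ∈ {home, other}) = 0.13/0.52 = 0.250.

0.250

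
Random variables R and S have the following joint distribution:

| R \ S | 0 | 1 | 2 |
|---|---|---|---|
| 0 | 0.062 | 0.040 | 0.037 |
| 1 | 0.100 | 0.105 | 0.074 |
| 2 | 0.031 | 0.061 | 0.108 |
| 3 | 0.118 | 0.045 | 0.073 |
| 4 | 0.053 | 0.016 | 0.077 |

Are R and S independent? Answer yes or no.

P(R=2) = 0.200 and P(S=0) = 0.364, so their product is 0.07280, but P(R=2, S=0) = 0.031. Since these differ, R and S are not independent.

no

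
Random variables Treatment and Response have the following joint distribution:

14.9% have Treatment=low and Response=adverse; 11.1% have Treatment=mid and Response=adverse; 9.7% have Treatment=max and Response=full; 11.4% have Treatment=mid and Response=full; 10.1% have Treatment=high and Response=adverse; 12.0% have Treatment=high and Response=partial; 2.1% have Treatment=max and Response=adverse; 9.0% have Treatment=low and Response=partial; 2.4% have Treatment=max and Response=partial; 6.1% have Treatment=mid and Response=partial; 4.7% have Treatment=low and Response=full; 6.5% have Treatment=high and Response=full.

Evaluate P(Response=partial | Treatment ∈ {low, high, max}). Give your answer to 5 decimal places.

P(Treatment=low) = 0.090 + 0.047 + 0.149 = 0.286.
P(Treatment=high) = 0.120 + 0.065 + 0.101 = 0.286.
P(Treatment=max) = 0.024 + 0.097 + 0.021 = 0.142.
P(Treatment ∈ {low, high, max}) = 0.286 + 0.286 + 0.142 = 0.714; P(Response=partial, Treatment ∈ {low, high, max}) = 0.090 + 0.120 + 0.024 = 0.234.
P(Response=partial | Treatment ∈ {low, high, max}) = 0.234/0.714 = 0.32773.

0.32773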